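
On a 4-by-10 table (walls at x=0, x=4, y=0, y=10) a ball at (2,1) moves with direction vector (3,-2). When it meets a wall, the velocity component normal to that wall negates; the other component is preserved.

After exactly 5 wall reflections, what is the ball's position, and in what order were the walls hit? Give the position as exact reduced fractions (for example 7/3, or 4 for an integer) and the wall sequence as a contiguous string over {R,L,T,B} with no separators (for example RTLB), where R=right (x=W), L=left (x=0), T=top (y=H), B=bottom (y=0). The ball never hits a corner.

Final position: (0,25/3)
Wall sequence: BRLRL

1. t=1/2 → B at (7/2,0); v=(3,2)
2. t=1/6 → R at (4,1/3); v=(-3,2)
3. t=4/3 → L at (0,3); v=(3,2)
4. t=4/3 → R at (4,17/3); v=(-3,2)
5. t=4/3 → L at (0,25/3); v=(3,2)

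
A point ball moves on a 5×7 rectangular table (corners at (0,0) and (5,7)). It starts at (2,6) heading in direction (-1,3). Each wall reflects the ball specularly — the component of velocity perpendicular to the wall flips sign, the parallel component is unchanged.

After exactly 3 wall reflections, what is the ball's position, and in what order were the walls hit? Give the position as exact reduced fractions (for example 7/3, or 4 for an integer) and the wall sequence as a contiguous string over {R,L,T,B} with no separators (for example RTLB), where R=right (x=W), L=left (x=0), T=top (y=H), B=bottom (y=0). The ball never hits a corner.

1. t=1/3 → T at (5/3,7); v=(-1,-3)
2. t=5/3 → L at (0,2); v=(1,-3)
3. t=2/3 → B at (2/3,0); v=(1,3)

Final position: (2/3,0)
Wall sequence: TLB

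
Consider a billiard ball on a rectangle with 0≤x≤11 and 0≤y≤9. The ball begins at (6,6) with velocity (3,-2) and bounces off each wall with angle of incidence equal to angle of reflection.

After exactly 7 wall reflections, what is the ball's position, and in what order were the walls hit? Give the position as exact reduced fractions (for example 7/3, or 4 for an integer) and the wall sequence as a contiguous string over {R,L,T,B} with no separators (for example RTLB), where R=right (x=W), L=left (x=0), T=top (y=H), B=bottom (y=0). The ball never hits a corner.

1. t=5/3 → R at (11,8/3); v=(-3,-2)
2. t=4/3 → B at (7,0); v=(-3,2)
3. t=7/3 → L at (0,14/3); v=(3,2)
4. t=13/6 → T at (13/2,9); v=(3,-2)
5. t=3/2 → R at (11,6); v=(-3,-2)
6. t=3 → B at (2,0); v=(-3,2)
7. t=2/3 → L at (0,4/3); v=(3,2)

Final position: (0,4/3)
Wall sequence: RBLTRBL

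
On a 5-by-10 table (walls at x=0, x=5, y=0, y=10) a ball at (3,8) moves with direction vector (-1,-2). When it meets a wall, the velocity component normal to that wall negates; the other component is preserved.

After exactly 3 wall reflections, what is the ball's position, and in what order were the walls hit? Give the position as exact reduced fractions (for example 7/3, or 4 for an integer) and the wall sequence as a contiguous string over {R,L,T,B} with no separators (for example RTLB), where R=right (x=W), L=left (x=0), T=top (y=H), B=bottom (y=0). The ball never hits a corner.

1. t=3 → L at (0,2); v=(1,-2)
2. t=1 → B at (1,0); v=(1,2)
3. t=4 → R at (5,8); v=(-1,2)

Final position: (5,8)
Wall sequence: LBR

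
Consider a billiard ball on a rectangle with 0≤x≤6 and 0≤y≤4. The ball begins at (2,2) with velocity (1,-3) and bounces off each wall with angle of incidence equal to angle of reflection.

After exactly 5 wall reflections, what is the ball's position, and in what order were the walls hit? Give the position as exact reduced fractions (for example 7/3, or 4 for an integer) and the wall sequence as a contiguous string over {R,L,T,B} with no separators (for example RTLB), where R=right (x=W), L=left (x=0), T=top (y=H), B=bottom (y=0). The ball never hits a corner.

Final position: (16/3,4)
Wall sequence: BTBRT

1. t=2/3 → B at (8/3,0); v=(1,3)
2. t=4/3 → T at (4,4); v=(1,-3)
3. t=4/3 → B at (16/3,0); v=(1,3)
4. t=2/3 → R at (6,2); v=(-1,3)
5. t=2/3 → T at (16/3,4); v=(-1,-3)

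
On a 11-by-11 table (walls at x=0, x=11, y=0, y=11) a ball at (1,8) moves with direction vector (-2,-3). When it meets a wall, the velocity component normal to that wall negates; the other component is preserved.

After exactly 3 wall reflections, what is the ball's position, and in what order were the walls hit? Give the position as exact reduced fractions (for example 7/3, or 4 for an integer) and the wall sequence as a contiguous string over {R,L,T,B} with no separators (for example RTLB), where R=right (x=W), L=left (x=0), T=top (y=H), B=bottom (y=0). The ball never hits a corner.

1. t=1/2 → L at (0,13/2); v=(2,-3)
2. t=13/6 → B at (13/3,0); v=(2,3)
3. t=10/3 → R at (11,10); v=(-2,3)

Final position: (11,10)
Wall sequence: LBR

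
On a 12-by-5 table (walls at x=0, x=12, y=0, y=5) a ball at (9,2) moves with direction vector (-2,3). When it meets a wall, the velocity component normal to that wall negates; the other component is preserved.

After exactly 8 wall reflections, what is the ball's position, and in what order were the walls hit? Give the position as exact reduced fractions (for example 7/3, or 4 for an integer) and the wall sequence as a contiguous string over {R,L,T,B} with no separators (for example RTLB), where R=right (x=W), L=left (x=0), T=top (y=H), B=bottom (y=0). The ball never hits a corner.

Final position: (12,7/2)
Wall sequence: TBTLBTBR

1. t=1 → T at (7,5); v=(-2,-3)
2. t=5/3 → B at (11/3,0); v=(-2,3)
3. t=5/3 → T at (1/3,5); v=(-2,-3)
4. t=1/6 → L at (0,9/2); v=(2,-3)
5. t=3/2 → B at (3,0); v=(2,3)
6. t=5/3 → T at (19/3,5); v=(2,-3)
7. t=5/3 → B at (29/3,0); v=(2,3)
8. t=7/6 → R at (12,7/2); v=(-2,3)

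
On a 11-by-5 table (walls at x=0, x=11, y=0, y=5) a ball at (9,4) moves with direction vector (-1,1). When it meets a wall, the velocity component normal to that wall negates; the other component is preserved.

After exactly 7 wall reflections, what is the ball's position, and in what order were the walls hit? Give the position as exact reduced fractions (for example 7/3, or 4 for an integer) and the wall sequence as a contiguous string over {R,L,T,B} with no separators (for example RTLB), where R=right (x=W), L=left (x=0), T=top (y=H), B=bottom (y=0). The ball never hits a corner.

Final position: (10,5)
Wall sequence: TBLTBRT

1. t=1 → T at (8,5); v=(-1,-1)
2. t=5 → B at (3,0); v=(-1,1)
3. t=3 → L at (0,3); v=(1,1)
4. t=2 → T at (2,5); v=(1,-1)
5. t=5 → B at (7,0); v=(1,1)
6. t=4 → R at (11,4); v=(-1,1)
7. t=1 → T at (10,5); v=(-1,-1)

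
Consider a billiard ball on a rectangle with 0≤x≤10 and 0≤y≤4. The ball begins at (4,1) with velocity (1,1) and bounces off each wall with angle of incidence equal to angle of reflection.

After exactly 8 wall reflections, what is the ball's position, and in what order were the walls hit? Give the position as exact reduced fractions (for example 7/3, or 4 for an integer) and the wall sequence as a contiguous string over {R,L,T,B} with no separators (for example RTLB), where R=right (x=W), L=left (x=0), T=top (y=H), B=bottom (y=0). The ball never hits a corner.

Final position: (7,0)
Wall sequence: TRBTBLTB

1. t=3 → T at (7,4); v=(1,-1)
2. t=3 → R at (10,1); v=(-1,-1)
3. t=1 → B at (9,0); v=(-1,1)
4. t=4 → T at (5,4); v=(-1,-1)
5. t=4 → B at (1,0); v=(-1,1)
6. t=1 → L at (0,1); v=(1,1)
7. t=3 → T at (3,4); v=(1,-1)
8. t=4 → B at (7,0); v=(1,1)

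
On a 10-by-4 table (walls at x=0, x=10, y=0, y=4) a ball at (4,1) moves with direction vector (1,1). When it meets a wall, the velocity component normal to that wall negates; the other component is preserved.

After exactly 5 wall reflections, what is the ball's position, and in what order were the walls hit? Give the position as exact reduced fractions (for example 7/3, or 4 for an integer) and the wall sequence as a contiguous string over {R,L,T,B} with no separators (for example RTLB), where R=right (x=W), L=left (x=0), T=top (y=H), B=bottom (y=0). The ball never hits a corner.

1. t=3 → T at (7,4); v=(1,-1)
2. t=3 → R at (10,1); v=(-1,-1)
3. t=1 → B at (9,0); v=(-1,1)
4. t=4 → T at (5,4); v=(-1,-1)
5. t=4 → B at (1,0); v=(-1,1)

Final position: (1,0)
Wall sequence: TRBTB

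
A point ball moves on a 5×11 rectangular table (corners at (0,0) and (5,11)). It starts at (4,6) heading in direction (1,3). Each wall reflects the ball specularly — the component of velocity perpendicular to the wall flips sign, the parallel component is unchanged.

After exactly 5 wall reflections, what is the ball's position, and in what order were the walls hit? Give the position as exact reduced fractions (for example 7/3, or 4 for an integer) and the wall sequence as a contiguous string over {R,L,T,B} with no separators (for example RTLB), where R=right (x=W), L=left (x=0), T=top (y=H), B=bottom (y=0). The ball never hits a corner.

Final position: (3,11)
Wall sequence: RTBLT

1. t=1 → R at (5,9); v=(-1,3)
2. t=2/3 → T at (13/3,11); v=(-1,-3)
3. t=11/3 → B at (2/3,0); v=(-1,3)
4. t=2/3 → L at (0,2); v=(1,3)
5. t=3 → T at (3,11); v=(1,-3)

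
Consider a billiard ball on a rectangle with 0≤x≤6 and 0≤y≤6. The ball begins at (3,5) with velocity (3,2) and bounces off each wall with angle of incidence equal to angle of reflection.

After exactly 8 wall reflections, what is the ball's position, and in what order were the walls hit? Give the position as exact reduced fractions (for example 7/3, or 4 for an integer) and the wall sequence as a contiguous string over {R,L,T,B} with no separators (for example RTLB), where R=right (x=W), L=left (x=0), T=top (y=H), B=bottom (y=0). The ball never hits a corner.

Final position: (6,1)
Wall sequence: TRLBRTLR

1. t=1/2 → T at (9/2,6); v=(3,-2)
2. t=1/2 → R at (6,5); v=(-3,-2)
3. t=2 → L at (0,1); v=(3,-2)
4. t=1/2 → B at (3/2,0); v=(3,2)
5. t=3/2 → R at (6,3); v=(-3,2)
6. t=3/2 → T at (3/2,6); v=(-3,-2)
7. t=1/2 → L at (0,5); v=(3,-2)
8. t=2 → R at (6,1); v=(-3,-2)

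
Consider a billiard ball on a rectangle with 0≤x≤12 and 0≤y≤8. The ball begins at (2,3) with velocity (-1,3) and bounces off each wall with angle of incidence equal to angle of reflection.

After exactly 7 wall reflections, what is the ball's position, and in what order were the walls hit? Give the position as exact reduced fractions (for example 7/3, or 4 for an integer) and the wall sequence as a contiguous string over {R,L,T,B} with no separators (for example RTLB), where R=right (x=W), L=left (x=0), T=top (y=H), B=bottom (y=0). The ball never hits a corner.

Final position: (12,3)
Wall sequence: TLBTBTR

1. t=5/3 → T at (1/3,8); v=(-1,-3)
2. t=1/3 → L at (0,7); v=(1,-3)
3. t=7/3 → B at (7/3,0); v=(1,3)
4. t=8/3 → T at (5,8); v=(1,-3)
5. t=8/3 → B at (23/3,0); v=(1,3)
6. t=8/3 → T at (31/3,8); v=(1,-3)
7. t=5/3 → R at (12,3); v=(-1,-3)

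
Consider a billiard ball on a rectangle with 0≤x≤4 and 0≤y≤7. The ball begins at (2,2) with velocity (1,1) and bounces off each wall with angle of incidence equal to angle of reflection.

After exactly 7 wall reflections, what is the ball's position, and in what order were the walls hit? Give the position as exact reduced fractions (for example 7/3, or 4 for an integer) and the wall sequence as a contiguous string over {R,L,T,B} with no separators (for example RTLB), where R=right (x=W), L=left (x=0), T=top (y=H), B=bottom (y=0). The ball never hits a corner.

Final position: (4,6)
Wall sequence: RTLRBLR

1. t=2 → R at (4,4); v=(-1,1)
2. t=3 → T at (1,7); v=(-1,-1)
3. t=1 → L at (0,6); v=(1,-1)
4. t=4 → R at (4,2); v=(-1,-1)
5. t=2 → B at (2,0); v=(-1,1)
6. t=2 → L at (0,2); v=(1,1)
7. t=4 → R at (4,6); v=(-1,1)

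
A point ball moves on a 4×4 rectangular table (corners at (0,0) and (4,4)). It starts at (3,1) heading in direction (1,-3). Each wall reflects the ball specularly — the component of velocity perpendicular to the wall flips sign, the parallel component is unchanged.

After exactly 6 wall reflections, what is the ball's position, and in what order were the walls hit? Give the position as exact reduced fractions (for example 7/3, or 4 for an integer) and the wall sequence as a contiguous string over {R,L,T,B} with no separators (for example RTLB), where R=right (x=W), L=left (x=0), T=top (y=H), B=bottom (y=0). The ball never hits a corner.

1. t=1/3 → B at (10/3,0); v=(1,3)
2. t=2/3 → R at (4,2); v=(-1,3)
3. t=2/3 → T at (10/3,4); v=(-1,-3)
4. t=4/3 → B at (2,0); v=(-1,3)
5. t=4/3 → T at (2/3,4); v=(-1,-3)
6. t=2/3 → L at (0,2); v=(1,-3)

Final position: (0,2)
Wall sequence: BRTBTL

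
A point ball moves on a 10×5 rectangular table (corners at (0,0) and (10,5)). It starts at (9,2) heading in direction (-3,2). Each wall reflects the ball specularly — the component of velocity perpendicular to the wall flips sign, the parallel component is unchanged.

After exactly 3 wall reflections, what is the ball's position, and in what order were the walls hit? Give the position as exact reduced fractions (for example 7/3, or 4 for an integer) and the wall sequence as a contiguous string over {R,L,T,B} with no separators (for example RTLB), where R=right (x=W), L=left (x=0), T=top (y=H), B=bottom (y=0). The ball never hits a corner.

Final position: (3,0)
Wall sequence: TLB

1. t=3/2 → T at (9/2,5); v=(-3,-2)
2. t=3/2 → L at (0,2); v=(3,-2)
3. t=1 → B at (3,0); v=(3,2)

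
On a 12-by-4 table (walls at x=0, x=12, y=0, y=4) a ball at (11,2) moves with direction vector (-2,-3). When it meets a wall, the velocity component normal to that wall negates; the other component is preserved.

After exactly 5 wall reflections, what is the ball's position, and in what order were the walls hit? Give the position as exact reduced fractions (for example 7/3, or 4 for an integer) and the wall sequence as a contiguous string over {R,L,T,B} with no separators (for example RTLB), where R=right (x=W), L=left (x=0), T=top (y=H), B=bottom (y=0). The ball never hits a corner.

Final position: (0,3/2)
Wall sequence: BTBTL

1. t=2/3 → B at (29/3,0); v=(-2,3)
2. t=4/3 → T at (7,4); v=(-2,-3)
3. t=4/3 → B at (13/3,0); v=(-2,3)
4. t=4/3 → T at (5/3,4); v=(-2,-3)
5. t=5/6 → L at (0,3/2); v=(2,-3)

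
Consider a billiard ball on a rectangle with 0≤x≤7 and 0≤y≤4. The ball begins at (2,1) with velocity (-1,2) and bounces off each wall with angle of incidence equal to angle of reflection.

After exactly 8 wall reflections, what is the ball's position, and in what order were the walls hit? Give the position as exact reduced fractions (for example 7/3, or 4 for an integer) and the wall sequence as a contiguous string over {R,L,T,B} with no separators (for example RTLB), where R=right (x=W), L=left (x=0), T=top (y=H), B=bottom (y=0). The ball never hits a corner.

1. t=3/2 → T at (1/2,4); v=(-1,-2)
2. t=1/2 → L at (0,3); v=(1,-2)
3. t=3/2 → B at (3/2,0); v=(1,2)
4. t=2 → T at (7/2,4); v=(1,-2)
5. t=2 → B at (11/2,0); v=(1,2)
6. t=3/2 → R at (7,3); v=(-1,2)
7. t=1/2 → T at (13/2,4); v=(-1,-2)
8. t=2 → B at (9/2,0); v=(-1,2)

Final position: (9/2,0)
Wall sequence: TLBTBRTB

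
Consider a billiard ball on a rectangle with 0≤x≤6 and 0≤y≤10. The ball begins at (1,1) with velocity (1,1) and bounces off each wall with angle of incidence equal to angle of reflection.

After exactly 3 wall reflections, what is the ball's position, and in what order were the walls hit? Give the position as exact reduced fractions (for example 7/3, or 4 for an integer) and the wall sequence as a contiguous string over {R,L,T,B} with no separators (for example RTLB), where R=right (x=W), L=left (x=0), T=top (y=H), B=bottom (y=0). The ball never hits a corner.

Final position: (0,8)
Wall sequence: RTL

1. t=5 → R at (6,6); v=(-1,1)
2. t=4 → T at (2,10); v=(-1,-1)
3. t=2 → L at (0,8); v=(1,-1)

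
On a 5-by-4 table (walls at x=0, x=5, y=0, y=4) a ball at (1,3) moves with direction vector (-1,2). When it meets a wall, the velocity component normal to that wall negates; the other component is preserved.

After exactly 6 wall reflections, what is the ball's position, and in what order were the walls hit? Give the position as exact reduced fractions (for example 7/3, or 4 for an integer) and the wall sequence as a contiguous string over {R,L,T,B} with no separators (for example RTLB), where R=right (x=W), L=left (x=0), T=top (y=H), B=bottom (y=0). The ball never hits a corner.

Final position: (9/2,0)
Wall sequence: TLBTRB

1. t=1/2 → T at (1/2,4); v=(-1,-2)
2. t=1/2 → L at (0,3); v=(1,-2)
3. t=3/2 → B at (3/2,0); v=(1,2)
4. t=2 → T at (7/2,4); v=(1,-2)
5. t=3/2 → R at (5,1); v=(-1,-2)
6. t=1/2 → B at (9/2,0); v=(-1,2)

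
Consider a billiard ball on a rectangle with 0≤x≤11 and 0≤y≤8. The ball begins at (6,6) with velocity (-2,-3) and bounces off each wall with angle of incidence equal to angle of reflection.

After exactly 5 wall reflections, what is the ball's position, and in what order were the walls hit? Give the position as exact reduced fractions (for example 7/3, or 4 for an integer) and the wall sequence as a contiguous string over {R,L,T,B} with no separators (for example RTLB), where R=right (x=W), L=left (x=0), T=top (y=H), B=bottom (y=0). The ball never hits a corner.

Final position: (11,7/2)
Wall sequence: BLTBR

1. t=2 → B at (2,0); v=(-2,3)
2. t=1 → L at (0,3); v=(2,3)
3. t=5/3 → T at (10/3,8); v=(2,-3)
4. t=8/3 → B at (26/3,0); v=(2,3)
5. t=7/6 → R at (11,7/2); v=(-2,3)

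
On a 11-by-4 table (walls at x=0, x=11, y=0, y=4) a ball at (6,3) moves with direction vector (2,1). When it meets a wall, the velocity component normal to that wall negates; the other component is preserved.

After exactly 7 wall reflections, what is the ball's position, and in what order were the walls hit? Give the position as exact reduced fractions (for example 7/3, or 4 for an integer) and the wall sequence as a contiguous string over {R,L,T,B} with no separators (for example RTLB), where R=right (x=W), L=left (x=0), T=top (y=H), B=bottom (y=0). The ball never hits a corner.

1. t=1 → T at (8,4); v=(2,-1)
2. t=3/2 → R at (11,5/2); v=(-2,-1)
3. t=5/2 → B at (6,0); v=(-2,1)
4. t=3 → L at (0,3); v=(2,1)
5. t=1 → T at (2,4); v=(2,-1)
6. t=4 → B at (10,0); v=(2,1)
7. t=1/2 → R at (11,1/2); v=(-2,1)

Final position: (11,1/2)
Wall sequence: TRBLTBR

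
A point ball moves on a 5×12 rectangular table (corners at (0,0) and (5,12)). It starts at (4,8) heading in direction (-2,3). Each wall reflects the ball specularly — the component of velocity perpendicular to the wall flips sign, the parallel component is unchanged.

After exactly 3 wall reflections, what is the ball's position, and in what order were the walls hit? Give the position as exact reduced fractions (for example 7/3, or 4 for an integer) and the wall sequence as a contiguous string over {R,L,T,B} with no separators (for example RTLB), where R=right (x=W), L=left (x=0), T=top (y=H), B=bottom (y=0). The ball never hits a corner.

Final position: (5,5/2)
Wall sequence: TLR

1. t=4/3 → T at (4/3,12); v=(-2,-3)
2. t=2/3 → L at (0,10); v=(2,-3)
3. t=5/2 → R at (5,5/2); v=(-2,-3)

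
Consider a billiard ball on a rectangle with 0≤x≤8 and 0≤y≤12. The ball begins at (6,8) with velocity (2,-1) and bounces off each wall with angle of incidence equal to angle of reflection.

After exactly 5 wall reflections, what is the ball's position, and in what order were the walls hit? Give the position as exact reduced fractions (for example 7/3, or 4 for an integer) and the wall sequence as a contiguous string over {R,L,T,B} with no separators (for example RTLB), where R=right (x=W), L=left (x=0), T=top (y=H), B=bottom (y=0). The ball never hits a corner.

1. t=1 → R at (8,7); v=(-2,-1)
2. t=4 → L at (0,3); v=(2,-1)
3. t=3 → B at (6,0); v=(2,1)
4. t=1 → R at (8,1); v=(-2,1)
5. t=4 → L at (0,5); v=(2,1)

Final position: (0,5)
Wall sequence: RLBRL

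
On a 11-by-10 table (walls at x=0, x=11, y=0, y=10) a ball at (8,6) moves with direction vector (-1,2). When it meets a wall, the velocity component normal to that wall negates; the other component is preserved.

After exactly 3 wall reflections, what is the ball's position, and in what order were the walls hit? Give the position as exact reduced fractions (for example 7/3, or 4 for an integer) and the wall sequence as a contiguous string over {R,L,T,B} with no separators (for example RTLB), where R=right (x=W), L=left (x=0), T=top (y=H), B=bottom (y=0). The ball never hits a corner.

Final position: (0,2)
Wall sequence: TBL

1. t=2 → T at (6,10); v=(-1,-2)
2. t=5 → B at (1,0); v=(-1,2)
3. t=1 → L at (0,2); v=(1,2)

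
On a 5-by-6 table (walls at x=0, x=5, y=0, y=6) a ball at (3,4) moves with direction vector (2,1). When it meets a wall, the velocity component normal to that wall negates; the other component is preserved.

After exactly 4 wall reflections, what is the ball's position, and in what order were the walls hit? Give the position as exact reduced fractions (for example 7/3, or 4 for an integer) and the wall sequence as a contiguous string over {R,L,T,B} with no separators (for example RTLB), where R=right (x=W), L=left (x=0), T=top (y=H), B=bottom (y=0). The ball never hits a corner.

1. t=1 → R at (5,5); v=(-2,1)
2. t=1 → T at (3,6); v=(-2,-1)
3. t=3/2 → L at (0,9/2); v=(2,-1)
4. t=5/2 → R at (5,2); v=(-2,-1)

Final position: (5,2)
Wall sequence: RTLR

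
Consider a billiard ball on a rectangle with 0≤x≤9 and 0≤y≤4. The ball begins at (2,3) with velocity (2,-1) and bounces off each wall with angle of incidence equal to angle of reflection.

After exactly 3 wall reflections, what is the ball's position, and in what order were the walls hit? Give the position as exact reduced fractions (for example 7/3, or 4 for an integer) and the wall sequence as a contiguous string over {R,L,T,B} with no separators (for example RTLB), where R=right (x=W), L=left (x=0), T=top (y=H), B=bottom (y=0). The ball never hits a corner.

1. t=3 → B at (8,0); v=(2,1)
2. t=1/2 → R at (9,1/2); v=(-2,1)
3. t=7/2 → T at (2,4); v=(-2,-1)

Final position: (2,4)
Wall sequence: BRT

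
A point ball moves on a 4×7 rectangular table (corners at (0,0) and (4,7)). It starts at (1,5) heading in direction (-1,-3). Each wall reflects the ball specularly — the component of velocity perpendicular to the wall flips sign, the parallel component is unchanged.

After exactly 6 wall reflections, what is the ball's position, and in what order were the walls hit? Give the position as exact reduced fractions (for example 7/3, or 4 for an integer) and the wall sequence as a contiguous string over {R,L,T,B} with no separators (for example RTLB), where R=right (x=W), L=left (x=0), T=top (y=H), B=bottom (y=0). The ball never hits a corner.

1. t=1 → L at (0,2); v=(1,-3)
2. t=2/3 → B at (2/3,0); v=(1,3)
3. t=7/3 → T at (3,7); v=(1,-3)
4. t=1 → R at (4,4); v=(-1,-3)
5. t=4/3 → B at (8/3,0); v=(-1,3)
6. t=7/3 → T at (1/3,7); v=(-1,-3)

Final position: (1/3,7)
Wall sequence: LBTRBT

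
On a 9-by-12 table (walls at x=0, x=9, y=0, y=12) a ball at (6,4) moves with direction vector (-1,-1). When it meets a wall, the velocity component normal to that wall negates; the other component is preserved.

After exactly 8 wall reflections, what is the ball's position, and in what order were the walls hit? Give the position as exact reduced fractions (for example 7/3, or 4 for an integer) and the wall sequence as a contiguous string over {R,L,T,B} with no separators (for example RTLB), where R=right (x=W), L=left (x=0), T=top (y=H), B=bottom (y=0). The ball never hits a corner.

1. t=4 → B at (2,0); v=(-1,1)
2. t=2 → L at (0,2); v=(1,1)
3. t=9 → R at (9,11); v=(-1,1)
4. t=1 → T at (8,12); v=(-1,-1)
5. t=8 → L at (0,4); v=(1,-1)
6. t=4 → B at (4,0); v=(1,1)
7. t=5 → R at (9,5); v=(-1,1)
8. t=7 → T at (2,12); v=(-1,-1)

Final position: (2,12)
Wall sequence: BLRTLBRT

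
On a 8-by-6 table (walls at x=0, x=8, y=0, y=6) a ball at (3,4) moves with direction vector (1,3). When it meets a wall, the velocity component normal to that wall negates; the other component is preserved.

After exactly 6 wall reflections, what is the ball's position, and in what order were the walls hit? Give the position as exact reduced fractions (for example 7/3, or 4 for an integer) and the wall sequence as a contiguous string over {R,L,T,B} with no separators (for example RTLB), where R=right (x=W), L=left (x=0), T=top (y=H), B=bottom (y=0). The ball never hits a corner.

Final position: (13/3,6)
Wall sequence: TBTRBT

1. t=2/3 → T at (11/3,6); v=(1,-3)
2. t=2 → B at (17/3,0); v=(1,3)
3. t=2 → T at (23/3,6); v=(1,-3)
4. t=1/3 → R at (8,5); v=(-1,-3)
5. t=5/3 → B at (19/3,0); v=(-1,3)
6. t=2 → T at (13/3,6); v=(-1,-3)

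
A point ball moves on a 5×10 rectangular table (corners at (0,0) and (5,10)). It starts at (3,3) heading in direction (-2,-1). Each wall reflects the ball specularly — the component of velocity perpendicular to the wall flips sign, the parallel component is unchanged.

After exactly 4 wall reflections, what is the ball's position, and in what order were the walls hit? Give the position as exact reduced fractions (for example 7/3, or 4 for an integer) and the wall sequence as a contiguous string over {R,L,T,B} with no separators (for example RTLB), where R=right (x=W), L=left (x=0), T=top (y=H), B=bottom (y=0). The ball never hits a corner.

1. t=3/2 → L at (0,3/2); v=(2,-1)
2. t=3/2 → B at (3,0); v=(2,1)
3. t=1 → R at (5,1); v=(-2,1)
4. t=5/2 → L at (0,7/2); v=(2,1)

Final position: (0,7/2)
Wall sequence: LBRL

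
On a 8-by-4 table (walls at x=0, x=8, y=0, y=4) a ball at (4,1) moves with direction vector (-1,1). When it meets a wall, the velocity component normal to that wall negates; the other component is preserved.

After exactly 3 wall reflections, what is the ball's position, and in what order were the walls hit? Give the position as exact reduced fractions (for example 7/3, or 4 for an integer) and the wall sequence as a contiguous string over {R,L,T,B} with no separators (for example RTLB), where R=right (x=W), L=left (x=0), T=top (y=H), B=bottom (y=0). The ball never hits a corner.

Final position: (3,0)
Wall sequence: TLB

1. t=3 → T at (1,4); v=(-1,-1)
2. t=1 → L at (0,3); v=(1,-1)
3. t=3 → B at (3,0); v=(1,1)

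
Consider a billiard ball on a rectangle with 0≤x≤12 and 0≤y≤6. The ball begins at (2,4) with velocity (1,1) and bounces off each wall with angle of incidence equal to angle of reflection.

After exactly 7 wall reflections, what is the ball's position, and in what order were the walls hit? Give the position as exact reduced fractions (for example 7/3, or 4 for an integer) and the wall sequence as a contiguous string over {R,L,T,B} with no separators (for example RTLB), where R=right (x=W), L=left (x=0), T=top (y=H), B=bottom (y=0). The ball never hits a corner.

Final position: (4,6)
Wall sequence: TBRTBLT

1. t=2 → T at (4,6); v=(1,-1)
2. t=6 → B at (10,0); v=(1,1)
3. t=2 → R at (12,2); v=(-1,1)
4. t=4 → T at (8,6); v=(-1,-1)
5. t=6 → B at (2,0); v=(-1,1)
6. t=2 → L at (0,2); v=(1,1)
7. t=4 → T at (4,6); v=(1,-1)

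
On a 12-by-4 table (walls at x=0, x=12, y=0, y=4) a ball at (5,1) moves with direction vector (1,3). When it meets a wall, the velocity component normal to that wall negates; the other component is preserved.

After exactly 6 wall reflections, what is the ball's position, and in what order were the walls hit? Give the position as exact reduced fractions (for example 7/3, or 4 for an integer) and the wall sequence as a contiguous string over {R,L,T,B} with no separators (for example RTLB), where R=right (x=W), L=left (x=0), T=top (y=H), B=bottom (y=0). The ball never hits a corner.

1. t=1 → T at (6,4); v=(1,-3)
2. t=4/3 → B at (22/3,0); v=(1,3)
3. t=4/3 → T at (26/3,4); v=(1,-3)
4. t=4/3 → B at (10,0); v=(1,3)
5. t=4/3 → T at (34/3,4); v=(1,-3)
6. t=2/3 → R at (12,2); v=(-1,-3)

Final position: (12,2)
Wall sequence: TBTBTR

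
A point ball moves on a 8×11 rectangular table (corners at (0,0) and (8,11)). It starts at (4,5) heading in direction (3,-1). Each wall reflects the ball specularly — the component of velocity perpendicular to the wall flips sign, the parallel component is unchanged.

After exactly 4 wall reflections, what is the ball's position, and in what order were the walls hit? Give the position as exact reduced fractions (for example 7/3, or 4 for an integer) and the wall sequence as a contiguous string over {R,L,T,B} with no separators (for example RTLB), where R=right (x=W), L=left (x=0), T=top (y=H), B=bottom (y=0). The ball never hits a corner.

Final position: (8,5/3)
Wall sequence: RLBR

1. t=4/3 → R at (8,11/3); v=(-3,-1)
2. t=8/3 → L at (0,1); v=(3,-1)
3. t=1 → B at (3,0); v=(3,1)
4. t=5/3 → R at (8,5/3); v=(-3,1)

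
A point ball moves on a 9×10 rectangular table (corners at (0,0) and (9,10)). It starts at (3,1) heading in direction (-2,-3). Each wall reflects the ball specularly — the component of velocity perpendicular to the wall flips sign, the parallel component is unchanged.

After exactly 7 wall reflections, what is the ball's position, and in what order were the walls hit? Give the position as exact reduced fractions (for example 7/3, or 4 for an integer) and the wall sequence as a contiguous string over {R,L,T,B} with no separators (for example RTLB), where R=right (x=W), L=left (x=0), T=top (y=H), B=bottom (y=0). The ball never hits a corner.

1. t=1/3 → B at (7/3,0); v=(-2,3)
2. t=7/6 → L at (0,7/2); v=(2,3)
3. t=13/6 → T at (13/3,10); v=(2,-3)
4. t=7/3 → R at (9,3); v=(-2,-3)
5. t=1 → B at (7,0); v=(-2,3)
6. t=10/3 → T at (1/3,10); v=(-2,-3)
7. t=1/6 → L at (0,19/2); v=(2,-3)

Final position: (0,19/2)
Wall sequence: BLTRBTL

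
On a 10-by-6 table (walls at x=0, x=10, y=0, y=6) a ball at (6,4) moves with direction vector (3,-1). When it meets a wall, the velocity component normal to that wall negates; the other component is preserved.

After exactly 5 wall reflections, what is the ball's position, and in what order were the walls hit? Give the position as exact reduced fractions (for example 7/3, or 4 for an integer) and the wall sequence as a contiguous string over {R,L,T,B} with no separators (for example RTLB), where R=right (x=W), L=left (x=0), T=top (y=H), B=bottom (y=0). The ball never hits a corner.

1. t=4/3 → R at (10,8/3); v=(-3,-1)
2. t=8/3 → B at (2,0); v=(-3,1)
3. t=2/3 → L at (0,2/3); v=(3,1)
4. t=10/3 → R at (10,4); v=(-3,1)
5. t=2 → T at (4,6); v=(-3,-1)

Final position: (4,6)
Wall sequence: RBLRT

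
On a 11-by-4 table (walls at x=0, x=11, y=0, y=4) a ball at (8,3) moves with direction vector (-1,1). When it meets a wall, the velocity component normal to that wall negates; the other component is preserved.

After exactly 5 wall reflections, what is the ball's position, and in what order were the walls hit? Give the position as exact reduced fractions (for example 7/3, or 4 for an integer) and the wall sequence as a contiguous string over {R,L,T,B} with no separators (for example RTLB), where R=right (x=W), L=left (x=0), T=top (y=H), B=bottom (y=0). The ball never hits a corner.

Final position: (5,0)
Wall sequence: TBLTB

1. t=1 → T at (7,4); v=(-1,-1)
2. t=4 → B at (3,0); v=(-1,1)
3. t=3 → L at (0,3); v=(1,1)
4. t=1 → T at (1,4); v=(1,-1)
5. t=4 → B at (5,0); v=(1,1)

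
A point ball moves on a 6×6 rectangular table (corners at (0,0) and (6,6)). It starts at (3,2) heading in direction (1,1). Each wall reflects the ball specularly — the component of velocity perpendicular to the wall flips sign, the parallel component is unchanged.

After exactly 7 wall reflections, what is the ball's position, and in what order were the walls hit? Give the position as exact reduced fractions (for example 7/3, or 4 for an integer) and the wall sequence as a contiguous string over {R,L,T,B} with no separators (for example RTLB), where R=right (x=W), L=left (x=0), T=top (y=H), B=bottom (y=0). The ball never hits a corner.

Final position: (0,1)
Wall sequence: RTLBRTL

1. t=3 → R at (6,5); v=(-1,1)
2. t=1 → T at (5,6); v=(-1,-1)
3. t=5 → L at (0,1); v=(1,-1)
4. t=1 → B at (1,0); v=(1,1)
5. t=5 → R at (6,5); v=(-1,1)
6. t=1 → T at (5,6); v=(-1,-1)
7. t=5 → L at (0,1); v=(1,-1)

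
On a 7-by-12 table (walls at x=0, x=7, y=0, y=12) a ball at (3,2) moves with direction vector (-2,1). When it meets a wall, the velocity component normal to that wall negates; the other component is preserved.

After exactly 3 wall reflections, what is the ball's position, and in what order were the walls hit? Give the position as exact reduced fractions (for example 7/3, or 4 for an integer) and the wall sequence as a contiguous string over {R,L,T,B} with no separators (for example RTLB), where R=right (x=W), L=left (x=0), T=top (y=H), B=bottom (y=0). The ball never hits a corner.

1. t=3/2 → L at (0,7/2); v=(2,1)
2. t=7/2 → R at (7,7); v=(-2,1)
3. t=7/2 → L at (0,21/2); v=(2,1)

Final position: (0,21/2)
Wall sequence: LRL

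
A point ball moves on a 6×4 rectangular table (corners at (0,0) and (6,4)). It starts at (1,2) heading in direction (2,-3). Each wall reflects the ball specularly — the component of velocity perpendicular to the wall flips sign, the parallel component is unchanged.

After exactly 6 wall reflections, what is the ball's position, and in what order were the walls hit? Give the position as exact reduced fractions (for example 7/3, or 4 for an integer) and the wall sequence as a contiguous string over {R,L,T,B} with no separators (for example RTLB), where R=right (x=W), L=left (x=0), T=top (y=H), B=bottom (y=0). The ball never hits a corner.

1. t=2/3 → B at (7/3,0); v=(2,3)
2. t=4/3 → T at (5,4); v=(2,-3)
3. t=1/2 → R at (6,5/2); v=(-2,-3)
4. t=5/6 → B at (13/3,0); v=(-2,3)
5. t=4/3 → T at (5/3,4); v=(-2,-3)
6. t=5/6 → L at (0,3/2); v=(2,-3)

Final position: (0,3/2)
Wall sequence: BTRBTL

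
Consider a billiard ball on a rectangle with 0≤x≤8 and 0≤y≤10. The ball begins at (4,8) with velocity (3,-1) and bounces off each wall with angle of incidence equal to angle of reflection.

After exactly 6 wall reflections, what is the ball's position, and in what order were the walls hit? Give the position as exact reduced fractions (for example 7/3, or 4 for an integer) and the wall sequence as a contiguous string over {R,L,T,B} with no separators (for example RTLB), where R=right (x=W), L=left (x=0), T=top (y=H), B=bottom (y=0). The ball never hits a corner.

1. t=4/3 → R at (8,20/3); v=(-3,-1)
2. t=8/3 → L at (0,4); v=(3,-1)
3. t=8/3 → R at (8,4/3); v=(-3,-1)
4. t=4/3 → B at (4,0); v=(-3,1)
5. t=4/3 → L at (0,4/3); v=(3,1)
6. t=8/3 → R at (8,4); v=(-3,1)

Final position: (8,4)
Wall sequence: RLRBLR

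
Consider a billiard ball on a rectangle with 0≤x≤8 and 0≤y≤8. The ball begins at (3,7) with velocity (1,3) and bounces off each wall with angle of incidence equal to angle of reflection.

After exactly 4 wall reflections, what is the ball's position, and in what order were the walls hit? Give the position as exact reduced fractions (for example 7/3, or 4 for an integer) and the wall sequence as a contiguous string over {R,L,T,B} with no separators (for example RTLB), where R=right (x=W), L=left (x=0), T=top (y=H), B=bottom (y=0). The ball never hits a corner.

Final position: (22/3,8)
Wall sequence: TBRT

1. t=1/3 → T at (10/3,8); v=(1,-3)
2. t=8/3 → B at (6,0); v=(1,3)
3. t=2 → R at (8,6); v=(-1,3)
4. t=2/3 → T at (22/3,8); v=(-1,-3)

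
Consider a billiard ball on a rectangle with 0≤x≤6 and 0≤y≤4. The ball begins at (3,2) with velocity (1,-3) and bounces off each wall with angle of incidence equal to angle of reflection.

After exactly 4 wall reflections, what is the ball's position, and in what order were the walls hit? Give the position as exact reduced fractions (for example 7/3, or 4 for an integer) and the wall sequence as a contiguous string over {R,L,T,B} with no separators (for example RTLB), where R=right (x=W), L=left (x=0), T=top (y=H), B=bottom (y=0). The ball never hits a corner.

1. t=2/3 → B at (11/3,0); v=(1,3)
2. t=4/3 → T at (5,4); v=(1,-3)
3. t=1 → R at (6,1); v=(-1,-3)
4. t=1/3 → B at (17/3,0); v=(-1,3)

Final position: (17/3,0)
Wall sequence: BTRB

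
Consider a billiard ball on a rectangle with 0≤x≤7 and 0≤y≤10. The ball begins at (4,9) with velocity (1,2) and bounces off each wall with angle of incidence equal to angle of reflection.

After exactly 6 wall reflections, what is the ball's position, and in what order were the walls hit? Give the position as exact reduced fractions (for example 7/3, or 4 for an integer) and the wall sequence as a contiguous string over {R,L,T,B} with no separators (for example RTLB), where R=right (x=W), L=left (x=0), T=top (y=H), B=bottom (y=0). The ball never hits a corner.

Final position: (11/2,0)
Wall sequence: TRBLTB

1. t=1/2 → T at (9/2,10); v=(1,-2)
2. t=5/2 → R at (7,5); v=(-1,-2)
3. t=5/2 → B at (9/2,0); v=(-1,2)
4. t=9/2 → L at (0,9); v=(1,2)
5. t=1/2 → T at (1/2,10); v=(1,-2)
6. t=5 → B at (11/2,0); v=(1,2)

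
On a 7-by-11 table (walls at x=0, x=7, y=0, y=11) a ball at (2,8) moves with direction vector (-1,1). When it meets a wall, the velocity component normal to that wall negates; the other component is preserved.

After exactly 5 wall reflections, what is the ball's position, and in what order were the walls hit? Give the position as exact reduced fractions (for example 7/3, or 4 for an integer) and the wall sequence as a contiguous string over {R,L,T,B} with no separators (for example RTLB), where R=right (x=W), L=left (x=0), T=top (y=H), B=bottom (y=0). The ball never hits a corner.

Final position: (0,2)
Wall sequence: LTRBL

1. t=2 → L at (0,10); v=(1,1)
2. t=1 → T at (1,11); v=(1,-1)
3. t=6 → R at (7,5); v=(-1,-1)
4. t=5 → B at (2,0); v=(-1,1)
5. t=2 → L at (0,2); v=(1,1)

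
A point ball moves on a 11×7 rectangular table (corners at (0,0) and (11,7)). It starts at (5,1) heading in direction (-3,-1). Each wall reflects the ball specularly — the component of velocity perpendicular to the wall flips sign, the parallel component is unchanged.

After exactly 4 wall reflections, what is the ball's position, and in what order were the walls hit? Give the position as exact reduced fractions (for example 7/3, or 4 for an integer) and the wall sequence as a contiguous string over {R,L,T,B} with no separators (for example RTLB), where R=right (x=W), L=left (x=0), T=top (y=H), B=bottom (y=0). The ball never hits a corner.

1. t=1 → B at (2,0); v=(-3,1)
2. t=2/3 → L at (0,2/3); v=(3,1)
3. t=11/3 → R at (11,13/3); v=(-3,1)
4. t=8/3 → T at (3,7); v=(-3,-1)

Final position: (3,7)
Wall sequence: BLRT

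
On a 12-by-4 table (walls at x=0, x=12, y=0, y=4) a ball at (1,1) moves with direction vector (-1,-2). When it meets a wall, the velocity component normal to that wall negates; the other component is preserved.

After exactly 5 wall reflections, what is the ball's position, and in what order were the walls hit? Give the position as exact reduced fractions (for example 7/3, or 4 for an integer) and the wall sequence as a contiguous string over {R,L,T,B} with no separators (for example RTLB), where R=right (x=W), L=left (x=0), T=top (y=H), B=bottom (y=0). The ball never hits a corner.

1. t=1/2 → B at (1/2,0); v=(-1,2)
2. t=1/2 → L at (0,1); v=(1,2)
3. t=3/2 → T at (3/2,4); v=(1,-2)
4. t=2 → B at (7/2,0); v=(1,2)
5. t=2 → T at (11/2,4); v=(1,-2)

Final position: (11/2,4)
Wall sequence: BLTBT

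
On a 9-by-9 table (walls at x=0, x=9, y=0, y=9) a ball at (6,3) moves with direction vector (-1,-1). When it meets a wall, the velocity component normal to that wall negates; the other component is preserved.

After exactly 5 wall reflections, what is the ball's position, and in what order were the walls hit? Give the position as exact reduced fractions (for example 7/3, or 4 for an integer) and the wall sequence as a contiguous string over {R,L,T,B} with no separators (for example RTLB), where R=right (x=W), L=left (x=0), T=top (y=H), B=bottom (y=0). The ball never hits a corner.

Final position: (3,0)
Wall sequence: BLTRB

1. t=3 → B at (3,0); v=(-1,1)
2. t=3 → L at (0,3); v=(1,1)
3. t=6 → T at (6,9); v=(1,-1)
4. t=3 → R at (9,6); v=(-1,-1)
5. t=6 → B at (3,0); v=(-1,1)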